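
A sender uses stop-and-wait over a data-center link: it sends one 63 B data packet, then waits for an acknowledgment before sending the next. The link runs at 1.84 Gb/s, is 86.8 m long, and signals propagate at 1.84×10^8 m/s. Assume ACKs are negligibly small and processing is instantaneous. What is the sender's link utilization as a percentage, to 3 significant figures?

t_tx = L/R = 504/1840000000 = 2.73913e-07 s.
t_prop = 86.8/184000000 = 4.71739e-07 s; RTT = 9.43478e-07 s.
Cycle = t_tx + RTT = 1.21739e-06 s.
Utilization = t_tx / cycle = 2.73913e-07/1.21739e-06 = 22.5 %.

22.5 %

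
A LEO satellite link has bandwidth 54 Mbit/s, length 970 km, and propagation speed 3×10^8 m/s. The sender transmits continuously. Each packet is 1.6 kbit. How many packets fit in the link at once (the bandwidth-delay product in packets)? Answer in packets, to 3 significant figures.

109 packets

Propagation delay = 970000 / 300000000 = 0.00323333 s.
BDP = R × t_prop = 54000000 × 0.00323333 = 174600 bits.
In packets of 1600 bits: 109 packets.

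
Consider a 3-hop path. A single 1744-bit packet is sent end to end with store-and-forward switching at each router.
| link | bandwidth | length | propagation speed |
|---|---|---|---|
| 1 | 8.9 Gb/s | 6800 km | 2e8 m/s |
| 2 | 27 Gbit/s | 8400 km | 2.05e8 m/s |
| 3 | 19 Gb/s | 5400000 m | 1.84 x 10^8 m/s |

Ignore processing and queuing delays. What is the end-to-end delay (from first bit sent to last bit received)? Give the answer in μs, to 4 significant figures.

Transmission delays (L/R per hop): 0.195955, 0.0645926, 0.0917895 μs; sum = 0.352337 μs.
Propagation delays (d/s per hop): 34000, 40975.6, 29347.8 μs; sum = 104323 μs.
End-to-end = 104300 μs.

104300 μs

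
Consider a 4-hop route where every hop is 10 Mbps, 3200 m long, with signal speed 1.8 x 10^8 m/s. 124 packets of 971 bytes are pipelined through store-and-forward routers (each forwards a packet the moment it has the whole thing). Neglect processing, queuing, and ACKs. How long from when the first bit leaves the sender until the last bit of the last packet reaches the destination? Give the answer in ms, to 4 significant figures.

98.72 ms

Per-hop transmission t_tx = L/R = 7768/10000000 = 0.7768 ms.
Per-hop propagation t_prop = 3200/180000000 = 0.0177778 ms.
Pipeline fill: first packet needs 4·t_tx to clear all hops; remaining 123 packets each add one t_tx.
Total = (4+124-1)·t_tx + 4·t_prop = 127·0.7768 + 4·0.0177778 = 98.72 ms.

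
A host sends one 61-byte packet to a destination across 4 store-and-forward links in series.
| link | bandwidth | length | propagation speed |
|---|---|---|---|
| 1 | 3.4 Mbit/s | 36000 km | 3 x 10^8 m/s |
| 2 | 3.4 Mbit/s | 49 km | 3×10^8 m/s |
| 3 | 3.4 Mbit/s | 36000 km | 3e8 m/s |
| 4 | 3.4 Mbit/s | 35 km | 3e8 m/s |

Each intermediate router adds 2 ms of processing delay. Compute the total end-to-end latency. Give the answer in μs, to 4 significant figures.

L = 61 × 8 = 488 bits.
Transmission delay per hop = L/R = 488/3400000 = 143.529 μs; 4 hops → 574.118 μs.
Propagation delays (d/s per hop): 120000, 163.333, 120000, 116.667 μs; sum = 240280 μs.
Processing at 3 router(s): 3 × 2 ms = 6000 μs.
End-to-end = 246900 μs.

246900 μs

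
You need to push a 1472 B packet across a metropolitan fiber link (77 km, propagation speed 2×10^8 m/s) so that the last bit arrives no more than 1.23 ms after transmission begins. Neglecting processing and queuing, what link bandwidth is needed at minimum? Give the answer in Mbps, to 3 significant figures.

L = 11776 bits.
Propagation delay = 77000 / 200000000 = 0.385 ms.
Transmission budget = 1.23 − 0.385 = 0.845 ms.
R ≥ L / t_tx = 11776 bits / 0.000845 s = 13.9 Mbps.

13.9 Mbps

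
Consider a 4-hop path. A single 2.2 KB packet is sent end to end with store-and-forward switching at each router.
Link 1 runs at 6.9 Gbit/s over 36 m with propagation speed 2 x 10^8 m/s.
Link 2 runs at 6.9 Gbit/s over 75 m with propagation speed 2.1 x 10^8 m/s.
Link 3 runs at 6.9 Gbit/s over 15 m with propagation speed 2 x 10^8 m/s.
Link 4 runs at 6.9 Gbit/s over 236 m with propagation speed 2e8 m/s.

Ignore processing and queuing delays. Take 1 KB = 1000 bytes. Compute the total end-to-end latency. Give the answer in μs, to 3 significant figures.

12.0 μs

L = 17600 bits.
Transmission delay per hop = L/R = 17600/6900000000 = 2.55072 μs; 4 hops → 10.2029 μs.
Propagation delays (d/s per hop): 0.18, 0.357143, 0.075, 1.18 μs; sum = 1.79214 μs.
End-to-end = 12.0 μs.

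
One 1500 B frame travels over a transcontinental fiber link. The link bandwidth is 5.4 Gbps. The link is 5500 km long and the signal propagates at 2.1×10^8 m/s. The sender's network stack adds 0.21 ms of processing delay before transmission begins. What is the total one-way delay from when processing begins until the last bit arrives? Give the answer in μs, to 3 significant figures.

L = 1500 × 8 = 12000 bits.
Transmission delay = L/R = 12000 / 5400000000 = 2.22222 μs.
Propagation delay = d/s = 5500000 m / 210000000 m/s = 26190.5 μs.
Plus processing delay 0.21 ms = 210 μs.
Total = 26400 μs.

26400 μs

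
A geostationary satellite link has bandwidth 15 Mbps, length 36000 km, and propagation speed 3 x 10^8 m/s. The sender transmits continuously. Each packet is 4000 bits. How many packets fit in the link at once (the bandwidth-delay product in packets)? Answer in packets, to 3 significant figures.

Propagation delay = 36000000 / 300000000 = 0.12 s.
BDP = R × t_prop = 15000000 × 0.12 = 1800000 bits.
In packets of 4000 bits: 450 packets.

450 packets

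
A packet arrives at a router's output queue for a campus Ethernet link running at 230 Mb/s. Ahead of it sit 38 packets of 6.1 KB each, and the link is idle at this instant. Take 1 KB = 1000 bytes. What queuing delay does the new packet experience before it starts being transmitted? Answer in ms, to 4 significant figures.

Each queued packet: L/R = 48800/230000000 = 0.212174 ms.
38 queued → 8.06261 ms.
Queuing delay = 8.063 ms.

8.063 ms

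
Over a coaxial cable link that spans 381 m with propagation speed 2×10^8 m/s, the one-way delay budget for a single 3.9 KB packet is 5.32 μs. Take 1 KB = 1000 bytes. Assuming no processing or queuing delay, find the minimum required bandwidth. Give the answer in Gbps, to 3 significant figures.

9.14 Gbps

L = 31200 bits.
Propagation delay = 381 / 200000000 = 1.905 μs.
Transmission budget = 5.32 − 1.905 = 3.415 μs.
R ≥ L / t_tx = 31200 bits / 3.415e-06 s = 9.14 Gbps.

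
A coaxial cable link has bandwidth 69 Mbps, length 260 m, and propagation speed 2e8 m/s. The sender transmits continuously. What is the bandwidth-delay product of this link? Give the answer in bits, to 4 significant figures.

89.70 bits

Propagation delay = 260 / 200000000 = 1.3e-06 s.
BDP = R × t_prop = 69000000 × 1.3e-06 = 89.7 bits.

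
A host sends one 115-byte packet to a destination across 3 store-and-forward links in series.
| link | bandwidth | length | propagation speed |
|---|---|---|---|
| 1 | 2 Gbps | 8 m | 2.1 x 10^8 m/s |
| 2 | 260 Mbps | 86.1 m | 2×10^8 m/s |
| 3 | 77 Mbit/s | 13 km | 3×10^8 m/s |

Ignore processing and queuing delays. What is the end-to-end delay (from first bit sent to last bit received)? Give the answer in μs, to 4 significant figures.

59.75 μs

L = 115 × 8 = 920 bits.
Transmission delays (L/R per hop): 0.46, 3.53846, 11.9481 μs; sum = 15.9465 μs.
Propagation delays (d/s per hop): 0.0380952, 0.4305, 43.3333 μs; sum = 43.8019 μs.
End-to-end = 59.75 μs.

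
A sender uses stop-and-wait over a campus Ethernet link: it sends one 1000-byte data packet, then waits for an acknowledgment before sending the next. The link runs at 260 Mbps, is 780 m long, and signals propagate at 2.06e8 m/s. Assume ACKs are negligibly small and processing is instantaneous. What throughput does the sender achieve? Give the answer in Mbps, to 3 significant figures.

209 Mbps

t_tx = L/R = 8000/260000000 = 3.07692e-05 s.
t_prop = 780/206000000 = 3.78641e-06 s; RTT = 7.57282e-06 s.
Cycle = t_tx + RTT = 3.8342e-05 s.
Throughput = L / cycle = 8000 / 3.8342e-05 = 209 Mbps.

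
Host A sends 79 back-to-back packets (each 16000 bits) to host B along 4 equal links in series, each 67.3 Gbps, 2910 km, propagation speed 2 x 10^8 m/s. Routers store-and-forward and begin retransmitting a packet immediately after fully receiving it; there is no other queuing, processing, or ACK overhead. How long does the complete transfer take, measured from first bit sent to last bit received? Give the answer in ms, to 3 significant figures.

58.2 ms

Per-hop transmission t_tx = L/R = 16000/67300000000 = 0.000237741 ms.
Per-hop propagation t_prop = 2910000/200000000 = 14.55 ms.
Pipeline fill: first packet needs 4·t_tx to clear all hops; remaining 78 packets each add one t_tx.
Total = (4+79-1)·t_tx + 4·t_prop = 82·0.000237741 + 4·14.55 = 58.2 ms.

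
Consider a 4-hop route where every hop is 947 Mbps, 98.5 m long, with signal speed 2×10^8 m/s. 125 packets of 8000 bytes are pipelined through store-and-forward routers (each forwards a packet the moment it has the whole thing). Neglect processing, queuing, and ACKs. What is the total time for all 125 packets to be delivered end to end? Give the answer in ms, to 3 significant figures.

Per-hop transmission t_tx = L/R = 64000/947000000 = 0.0675818 ms.
Per-hop propagation t_prop = 98.5/200000000 = 0.0004925 ms.
Pipeline fill: first packet needs 4·t_tx to clear all hops; remaining 124 packets each add one t_tx.
Total = (4+125-1)·t_tx + 4·t_prop = 128·0.0675818 + 4·0.0004925 = 8.65 ms.

8.65 ms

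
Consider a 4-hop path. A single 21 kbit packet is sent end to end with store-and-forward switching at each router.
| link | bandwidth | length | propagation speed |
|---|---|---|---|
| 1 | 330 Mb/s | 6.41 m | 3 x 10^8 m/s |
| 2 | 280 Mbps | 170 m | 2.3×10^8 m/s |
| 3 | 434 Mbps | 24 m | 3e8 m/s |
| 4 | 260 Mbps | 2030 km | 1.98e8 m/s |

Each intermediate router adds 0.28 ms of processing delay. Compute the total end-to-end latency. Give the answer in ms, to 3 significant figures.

L = 21000 bits.
Transmission delays (L/R per hop): 0.0636364, 0.075, 0.0483871, 0.0807692 ms; sum = 0.267793 ms.
Propagation delays (d/s per hop): 2.13667e-05, 0.00073913, 8e-05, 10.2525 ms; sum = 10.2534 ms.
Processing at 3 router(s): 3 × 0.28 ms = 0.84 ms.
End-to-end = 11.4 ms.

11.4 ms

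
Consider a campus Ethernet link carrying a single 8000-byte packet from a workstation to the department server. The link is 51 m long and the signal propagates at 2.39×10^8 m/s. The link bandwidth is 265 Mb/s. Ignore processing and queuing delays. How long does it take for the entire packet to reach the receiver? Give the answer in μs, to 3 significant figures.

L = 8000 × 8 = 64000 bits.
Transmission delay = L/R = 64000 / 265000000 = 241.509 μs.
Propagation delay = d/s = 51 m / 239000000 m/s = 0.213389 μs.
Total = 242 μs.

242 μs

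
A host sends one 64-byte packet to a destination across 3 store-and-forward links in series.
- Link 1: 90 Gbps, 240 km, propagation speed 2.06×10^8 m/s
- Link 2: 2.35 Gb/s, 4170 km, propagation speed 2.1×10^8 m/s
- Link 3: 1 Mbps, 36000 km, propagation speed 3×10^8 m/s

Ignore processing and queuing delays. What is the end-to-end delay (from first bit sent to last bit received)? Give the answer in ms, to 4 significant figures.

L = 64 × 8 = 512 bits.
Transmission delays (L/R per hop): 5.68889e-06, 0.000217872, 0.512 ms; sum = 0.512224 ms.
Propagation delays (d/s per hop): 1.16505, 19.8571, 120 ms; sum = 141.022 ms.
End-to-end = 141.5 ms.

141.5 ms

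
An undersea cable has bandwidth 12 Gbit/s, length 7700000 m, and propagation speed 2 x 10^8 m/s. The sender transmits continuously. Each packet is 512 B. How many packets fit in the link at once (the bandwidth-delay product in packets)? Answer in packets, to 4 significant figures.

112800 packets

Propagation delay = 7700000 / 200000000 = 0.0385 s.
BDP = R × t_prop = 12000000000 × 0.0385 = 462000000 bits.
In packets of 4096 bits: 112800 packets.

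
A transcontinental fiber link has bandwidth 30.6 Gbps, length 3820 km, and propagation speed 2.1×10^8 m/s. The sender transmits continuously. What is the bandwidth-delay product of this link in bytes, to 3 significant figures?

Propagation delay = 3820000 / 210000000 = 0.0181905 s.
BDP = R × t_prop = 30600000000 × 0.0181905 = 556629000 bits.
In bytes: 556629000/8 = 69600000 bytes.

69600000 bytes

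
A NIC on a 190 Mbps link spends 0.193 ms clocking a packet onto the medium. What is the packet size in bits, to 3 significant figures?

36700 bits

L = R × t_tx = 190000000 b/s × 0.000193 s = 36670 bits.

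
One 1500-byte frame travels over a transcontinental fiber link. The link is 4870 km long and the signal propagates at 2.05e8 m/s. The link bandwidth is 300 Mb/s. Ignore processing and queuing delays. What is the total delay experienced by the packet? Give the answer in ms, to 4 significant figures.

23.80 ms

L = 1500 × 8 = 12000 bits.
Transmission delay = L/R = 12000 / 300000000 = 0.04 ms.
Propagation delay = d/s = 4870000 m / 2.05e+08 m/s = 23.7561 ms.
Total = 23.80 ms.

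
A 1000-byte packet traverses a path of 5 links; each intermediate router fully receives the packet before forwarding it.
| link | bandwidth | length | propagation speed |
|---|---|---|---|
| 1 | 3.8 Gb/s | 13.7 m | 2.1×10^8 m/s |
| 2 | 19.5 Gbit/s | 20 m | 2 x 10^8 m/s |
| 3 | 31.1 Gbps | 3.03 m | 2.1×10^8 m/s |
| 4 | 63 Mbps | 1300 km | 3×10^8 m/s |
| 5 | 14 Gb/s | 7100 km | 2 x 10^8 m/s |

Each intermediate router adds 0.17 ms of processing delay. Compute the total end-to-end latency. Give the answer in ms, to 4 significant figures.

L = 1000 × 8 = 8000 bits.
Transmission delays (L/R per hop): 0.00210526, 0.000410256, 0.000257235, 0.126984, 0.000571429 ms; sum = 0.130328 ms.
Propagation delays (d/s per hop): 6.52381e-05, 0.0001, 1.44286e-05, 4.33333, 35.5 ms; sum = 39.8335 ms.
Processing at 4 router(s): 4 × 0.17 ms = 0.68 ms.
End-to-end = 40.64 ms.

40.64 ms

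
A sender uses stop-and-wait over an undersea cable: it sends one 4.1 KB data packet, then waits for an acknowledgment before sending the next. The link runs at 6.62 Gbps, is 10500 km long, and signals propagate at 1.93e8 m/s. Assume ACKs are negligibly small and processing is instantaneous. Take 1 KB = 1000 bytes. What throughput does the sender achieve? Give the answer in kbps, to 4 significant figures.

301.4 kbps

t_tx = L/R = 32800/6620000000 = 4.95468e-06 s.
t_prop = 10500000/193000000 = 0.0544041 s; RTT = 0.108808 s.
Cycle = t_tx + RTT = 0.108813 s.
Throughput = L / cycle = 32800 / 0.108813 = 301.4 kbps.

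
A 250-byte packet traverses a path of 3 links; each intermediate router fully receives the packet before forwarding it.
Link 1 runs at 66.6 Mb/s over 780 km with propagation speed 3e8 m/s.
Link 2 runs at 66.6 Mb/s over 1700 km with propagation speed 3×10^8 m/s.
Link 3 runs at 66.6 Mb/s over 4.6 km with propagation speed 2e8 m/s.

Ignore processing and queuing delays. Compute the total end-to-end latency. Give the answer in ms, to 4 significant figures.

8.380 ms

L = 250 × 8 = 2000 bits.
Transmission delay per hop = L/R = 2000/6.66e+07 = 0.03003 ms; 3 hops → 0.0900901 ms.
Propagation delays (d/s per hop): 2.6, 5.66667, 0.023 ms; sum = 8.28967 ms.
End-to-end = 8.380 ms.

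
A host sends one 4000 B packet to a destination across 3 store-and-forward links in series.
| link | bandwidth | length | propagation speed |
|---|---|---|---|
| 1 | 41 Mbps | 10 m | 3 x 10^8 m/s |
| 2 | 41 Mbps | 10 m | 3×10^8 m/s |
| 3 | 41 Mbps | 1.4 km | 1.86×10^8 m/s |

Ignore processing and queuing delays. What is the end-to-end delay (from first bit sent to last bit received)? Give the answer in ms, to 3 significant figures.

L = 4000 × 8 = 32000 bits.
Transmission delay per hop = L/R = 32000/41000000 = 0.780488 ms; 3 hops → 2.34146 ms.
Propagation delays (d/s per hop): 3.33333e-05, 3.33333e-05, 0.00752688 ms; sum = 0.00759355 ms.
End-to-end = 2.35 ms.

2.35 ms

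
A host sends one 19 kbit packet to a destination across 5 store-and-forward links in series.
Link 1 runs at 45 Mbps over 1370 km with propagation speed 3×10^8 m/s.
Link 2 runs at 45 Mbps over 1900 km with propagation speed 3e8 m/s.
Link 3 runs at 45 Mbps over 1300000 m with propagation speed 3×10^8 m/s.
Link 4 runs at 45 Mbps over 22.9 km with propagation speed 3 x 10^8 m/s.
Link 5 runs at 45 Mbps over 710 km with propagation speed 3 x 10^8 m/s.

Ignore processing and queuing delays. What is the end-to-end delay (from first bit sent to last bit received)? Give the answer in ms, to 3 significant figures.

19.8 ms

L = 19000 bits.
Transmission delay per hop = L/R = 19000/45000000 = 0.422222 ms; 5 hops → 2.11111 ms.
Propagation delays (d/s per hop): 4.56667, 6.33333, 4.33333, 0.0763333, 2.36667 ms; sum = 17.6763 ms.
End-to-end = 19.8 ms.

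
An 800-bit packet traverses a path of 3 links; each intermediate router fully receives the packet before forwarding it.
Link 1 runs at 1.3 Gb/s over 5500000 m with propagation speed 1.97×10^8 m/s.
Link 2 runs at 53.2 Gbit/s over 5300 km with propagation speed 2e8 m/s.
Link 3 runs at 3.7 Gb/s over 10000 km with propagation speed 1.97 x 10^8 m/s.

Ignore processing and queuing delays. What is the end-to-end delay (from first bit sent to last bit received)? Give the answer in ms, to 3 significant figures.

105 ms

Transmission delays (L/R per hop): 0.000615385, 1.50376e-05, 0.000216216 ms; sum = 0.000846638 ms.
Propagation delays (d/s per hop): 27.9188, 26.5, 50.7614 ms; sum = 105.18 ms.
End-to-end = 105 ms.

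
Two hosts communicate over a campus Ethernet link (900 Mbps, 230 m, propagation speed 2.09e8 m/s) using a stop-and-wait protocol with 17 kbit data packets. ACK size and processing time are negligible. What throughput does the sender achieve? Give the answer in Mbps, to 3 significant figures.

806 Mbps

t_tx = L/R = 17000/900000000 = 1.88889e-05 s.
t_prop = 230/209000000 = 1.10048e-06 s; RTT = 2.20096e-06 s.
Cycle = t_tx + RTT = 2.10898e-05 s.
Throughput = L / cycle = 17000 / 2.10898e-05 = 806 Mbps.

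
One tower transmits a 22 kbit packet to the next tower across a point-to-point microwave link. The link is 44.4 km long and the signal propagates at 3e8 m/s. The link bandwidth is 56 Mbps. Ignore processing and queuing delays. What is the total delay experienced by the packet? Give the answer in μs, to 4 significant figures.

540.9 μs

L = 22000 bits.
Transmission delay = L/R = 22000 / 56000000 = 392.857 μs.
Propagation delay = d/s = 44400 m / 300000000 m/s = 148 μs.
Total = 540.9 μs.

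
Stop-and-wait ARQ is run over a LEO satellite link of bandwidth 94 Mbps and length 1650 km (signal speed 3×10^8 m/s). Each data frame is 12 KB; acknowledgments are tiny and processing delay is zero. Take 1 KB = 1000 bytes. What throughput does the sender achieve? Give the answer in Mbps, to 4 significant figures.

t_tx = L/R = 96000/94000000 = 0.00102128 s.
t_prop = 1650000/300000000 = 0.0055 s; RTT = 0.011 s.
Cycle = t_tx + RTT = 0.0120213 s.
Throughput = L / cycle = 96000 / 0.0120213 = 7.986 Mbps.

7.986 Mbps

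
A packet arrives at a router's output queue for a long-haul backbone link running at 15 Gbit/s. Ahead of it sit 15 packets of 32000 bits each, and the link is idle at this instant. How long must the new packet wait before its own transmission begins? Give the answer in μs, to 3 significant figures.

Each queued packet: L/R = 32000/15000000000 = 2.13333 μs.
15 queued → 32 μs.
Queuing delay = 32.0 μs.

32.0 μs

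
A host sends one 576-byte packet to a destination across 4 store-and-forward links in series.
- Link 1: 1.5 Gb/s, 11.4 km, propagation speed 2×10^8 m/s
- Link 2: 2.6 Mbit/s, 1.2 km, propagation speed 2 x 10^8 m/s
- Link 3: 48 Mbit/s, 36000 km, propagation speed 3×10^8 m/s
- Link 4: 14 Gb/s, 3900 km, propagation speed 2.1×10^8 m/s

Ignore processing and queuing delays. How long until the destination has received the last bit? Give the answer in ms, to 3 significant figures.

L = 576 × 8 = 4608 bits.
Transmission delays (L/R per hop): 0.003072, 1.77231, 0.096, 0.000329143 ms; sum = 1.87171 ms.
Propagation delays (d/s per hop): 0.057, 0.006, 120, 18.5714 ms; sum = 138.634 ms.
End-to-end = 141 ms.

141 ms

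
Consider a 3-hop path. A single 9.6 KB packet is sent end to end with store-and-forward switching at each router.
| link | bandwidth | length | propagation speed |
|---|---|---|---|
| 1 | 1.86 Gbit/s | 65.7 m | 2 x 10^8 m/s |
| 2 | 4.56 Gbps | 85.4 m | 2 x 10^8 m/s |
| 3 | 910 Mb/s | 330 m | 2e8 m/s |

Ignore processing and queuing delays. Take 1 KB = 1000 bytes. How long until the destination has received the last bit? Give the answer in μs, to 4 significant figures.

144.9 μs

L = 76800 bits.
Transmission delays (L/R per hop): 41.2903, 16.8421, 84.3956 μs; sum = 142.528 μs.
Propagation delays (d/s per hop): 0.3285, 0.427, 1.65 μs; sum = 2.4055 μs.
End-to-end = 144.9 μs.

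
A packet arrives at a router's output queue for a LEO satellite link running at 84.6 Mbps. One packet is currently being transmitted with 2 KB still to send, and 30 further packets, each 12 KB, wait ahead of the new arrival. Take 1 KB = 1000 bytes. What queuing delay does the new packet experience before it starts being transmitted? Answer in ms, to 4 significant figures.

Each queued packet: L/R = 96000/84600000 = 1.13475 ms.
30 queued → 34.0426 ms.
Plus remaining 16000 bits of current packet: 0.189125 ms.
Queuing delay = 34.23 ms.

34.23 ms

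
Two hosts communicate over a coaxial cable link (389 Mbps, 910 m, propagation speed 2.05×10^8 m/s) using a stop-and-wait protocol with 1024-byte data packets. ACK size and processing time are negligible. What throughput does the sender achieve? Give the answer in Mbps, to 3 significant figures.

274 Mbps

t_tx = L/R = 8192/389000000 = 2.10591e-05 s.
t_prop = 910/2.05e+08 = 4.43902e-06 s; RTT = 8.87805e-06 s.
Cycle = t_tx + RTT = 2.99372e-05 s.
Throughput = L / cycle = 8192 / 2.99372e-05 = 274 Mbps.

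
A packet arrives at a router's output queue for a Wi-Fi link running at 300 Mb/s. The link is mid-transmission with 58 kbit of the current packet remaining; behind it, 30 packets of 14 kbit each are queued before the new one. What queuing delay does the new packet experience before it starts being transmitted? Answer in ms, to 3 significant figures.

1.59 ms

Each queued packet: L/R = 14000/300000000 = 0.0466667 ms.
30 queued → 1.4 ms.
Plus remaining 58000 bits of current packet: 0.193333 ms.
Queuing delay = 1.59 ms.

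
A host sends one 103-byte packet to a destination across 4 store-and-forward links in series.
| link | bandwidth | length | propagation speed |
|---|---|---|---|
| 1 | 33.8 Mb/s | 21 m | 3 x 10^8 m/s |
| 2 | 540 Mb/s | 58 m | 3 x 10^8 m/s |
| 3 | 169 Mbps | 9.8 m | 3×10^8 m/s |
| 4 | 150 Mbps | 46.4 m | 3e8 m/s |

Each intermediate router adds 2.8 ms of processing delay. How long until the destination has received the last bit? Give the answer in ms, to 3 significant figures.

L = 103 × 8 = 824 bits.
Transmission delays (L/R per hop): 0.0243787, 0.00152593, 0.00487574, 0.00549333 ms; sum = 0.0362737 ms.
Propagation delays (d/s per hop): 7e-05, 0.000193333, 3.26667e-05, 0.000154667 ms; sum = 0.000450667 ms.
Processing at 3 router(s): 3 × 2.8 ms = 8.4 ms.
End-to-end = 8.44 ms.

8.44 ms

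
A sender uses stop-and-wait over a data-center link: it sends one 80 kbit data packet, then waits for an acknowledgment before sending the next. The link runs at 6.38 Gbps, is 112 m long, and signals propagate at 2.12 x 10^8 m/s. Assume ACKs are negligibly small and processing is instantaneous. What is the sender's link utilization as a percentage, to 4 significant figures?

t_tx = L/R = 80000/6380000000 = 1.25392e-05 s.
t_prop = 112/212000000 = 5.28302e-07 s; RTT = 1.0566e-06 s.
Cycle = t_tx + RTT = 1.35958e-05 s.
Utilization = t_tx / cycle = 1.25392e-05/1.35958e-05 = 92.23 %.

92.23 %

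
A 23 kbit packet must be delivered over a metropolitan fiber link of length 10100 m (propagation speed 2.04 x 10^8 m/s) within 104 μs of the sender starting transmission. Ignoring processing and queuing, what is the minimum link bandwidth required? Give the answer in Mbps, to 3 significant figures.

Propagation delay = 10100 / 204000000 = 49.5098 μs.
Transmission budget = 104 − 49.5098 = 54.4902 μs.
R ≥ L / t_tx = 23000 bits / 5.44902e-05 s = 422 Mbps.

422 Mbps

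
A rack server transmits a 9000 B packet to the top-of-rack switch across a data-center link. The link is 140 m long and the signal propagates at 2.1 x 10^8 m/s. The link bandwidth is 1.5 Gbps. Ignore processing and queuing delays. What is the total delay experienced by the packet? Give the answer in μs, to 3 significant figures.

L = 9000 × 8 = 72000 bits.
Transmission delay = L/R = 72000 / 1500000000 = 48 μs.
Propagation delay = d/s = 140 m / 210000000 m/s = 0.666667 μs.
Total = 48.7 μs.

48.7 μs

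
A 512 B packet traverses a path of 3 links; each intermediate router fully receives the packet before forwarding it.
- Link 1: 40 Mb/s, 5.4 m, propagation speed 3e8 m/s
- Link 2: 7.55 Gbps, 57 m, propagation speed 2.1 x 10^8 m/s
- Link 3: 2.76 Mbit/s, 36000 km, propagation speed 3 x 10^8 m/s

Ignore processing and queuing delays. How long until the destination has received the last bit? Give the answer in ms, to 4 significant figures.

L = 512 × 8 = 4096 bits.
Transmission delays (L/R per hop): 0.1024, 0.000542517, 1.48406 ms; sum = 1.587 ms.
Propagation delays (d/s per hop): 1.8e-05, 0.000271429, 120 ms; sum = 120 ms.
End-to-end = 121.6 ms.

121.6 ms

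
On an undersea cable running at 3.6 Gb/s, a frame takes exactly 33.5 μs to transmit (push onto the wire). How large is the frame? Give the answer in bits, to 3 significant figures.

121000 bits

L = R × t_tx = 3600000000 b/s × 3.35e-05 s = 120600 bits.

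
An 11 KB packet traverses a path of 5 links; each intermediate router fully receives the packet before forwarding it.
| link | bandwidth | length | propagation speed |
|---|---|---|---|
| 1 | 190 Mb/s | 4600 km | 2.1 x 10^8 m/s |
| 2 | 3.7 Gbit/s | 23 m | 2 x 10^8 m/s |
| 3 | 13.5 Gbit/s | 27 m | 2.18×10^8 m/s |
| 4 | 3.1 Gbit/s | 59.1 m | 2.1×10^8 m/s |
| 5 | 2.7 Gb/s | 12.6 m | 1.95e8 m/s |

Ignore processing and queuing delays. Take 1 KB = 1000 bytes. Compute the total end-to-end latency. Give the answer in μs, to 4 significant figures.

22460 μs

L = 88000 bits.
Transmission delays (L/R per hop): 463.158, 23.7838, 6.51852, 28.3871, 32.5926 μs; sum = 554.44 μs.
Propagation delays (d/s per hop): 21904.8, 0.115, 0.123853, 0.281429, 0.0646154 μs; sum = 21905.3 μs.
End-to-end = 22460 μs.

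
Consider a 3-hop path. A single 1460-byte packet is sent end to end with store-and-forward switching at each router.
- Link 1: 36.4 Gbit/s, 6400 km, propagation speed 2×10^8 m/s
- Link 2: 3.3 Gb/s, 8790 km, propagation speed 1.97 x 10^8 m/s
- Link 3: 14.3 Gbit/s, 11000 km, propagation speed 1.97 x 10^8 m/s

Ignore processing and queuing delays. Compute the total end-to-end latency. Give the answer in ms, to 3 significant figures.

L = 1460 × 8 = 11680 bits.
Transmission delays (L/R per hop): 0.000320879, 0.00353939, 0.000816783 ms; sum = 0.00467706 ms.
Propagation delays (d/s per hop): 32, 44.6193, 55.8376 ms; sum = 132.457 ms.
End-to-end = 132 ms.

132 ms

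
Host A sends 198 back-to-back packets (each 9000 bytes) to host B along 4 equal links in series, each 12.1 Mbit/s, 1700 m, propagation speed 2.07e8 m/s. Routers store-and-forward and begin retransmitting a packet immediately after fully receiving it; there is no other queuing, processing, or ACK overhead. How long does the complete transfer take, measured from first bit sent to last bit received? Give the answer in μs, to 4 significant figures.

1196000 μs

Per-hop transmission t_tx = L/R = 72000/12100000 = 5950.41 μs.
Per-hop propagation t_prop = 1700/2.07e+08 = 8.21256 μs.
Pipeline fill: first packet needs 4·t_tx to clear all hops; remaining 197 packets each add one t_tx.
Total = (4+198-1)·t_tx + 4·t_prop = 201·5950.41 + 4·8.21256 = 1196000 μs.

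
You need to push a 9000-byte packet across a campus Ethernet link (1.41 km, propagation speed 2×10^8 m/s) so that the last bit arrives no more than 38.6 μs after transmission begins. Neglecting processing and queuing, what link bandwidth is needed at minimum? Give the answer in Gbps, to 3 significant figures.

2.28 Gbps

L = 72000 bits.
Propagation delay = 1410 / 200000000 = 7.05 μs.
Transmission budget = 38.6 − 7.05 = 31.55 μs.
R ≥ L / t_tx = 72000 bits / 3.155e-05 s = 2.28 Gbps.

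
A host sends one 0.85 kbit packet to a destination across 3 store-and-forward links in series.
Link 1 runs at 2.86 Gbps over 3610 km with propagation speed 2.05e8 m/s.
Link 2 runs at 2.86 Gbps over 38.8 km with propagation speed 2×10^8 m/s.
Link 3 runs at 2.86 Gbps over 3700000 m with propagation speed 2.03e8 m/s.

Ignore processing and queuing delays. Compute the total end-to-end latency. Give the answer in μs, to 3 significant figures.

36000 μs

L = 850 bits.
Transmission delay per hop = L/R = 850/2860000000 = 0.297203 μs; 3 hops → 0.891608 μs.
Propagation delays (d/s per hop): 17609.8, 194, 18226.6 μs; sum = 36030.4 μs.
End-to-end = 36000 μs.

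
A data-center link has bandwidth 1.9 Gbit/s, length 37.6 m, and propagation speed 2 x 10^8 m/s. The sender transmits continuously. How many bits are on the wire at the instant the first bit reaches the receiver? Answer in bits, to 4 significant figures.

Propagation delay = 37.6 / 200000000 = 1.88e-07 s.
BDP = R × t_prop = 1900000000 × 1.88e-07 = 357.2 bits.

357.2 bits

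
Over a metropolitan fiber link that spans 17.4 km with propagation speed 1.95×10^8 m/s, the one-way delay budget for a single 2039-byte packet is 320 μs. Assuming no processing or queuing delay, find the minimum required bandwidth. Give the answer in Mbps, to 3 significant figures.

70.7 Mbps

L = 16312 bits.
Propagation delay = 17400 / 195000000 = 89.2308 μs.
Transmission budget = 320 − 89.2308 = 230.769 μs.
R ≥ L / t_tx = 16312 bits / 0.000230769 s = 70.7 Mbps.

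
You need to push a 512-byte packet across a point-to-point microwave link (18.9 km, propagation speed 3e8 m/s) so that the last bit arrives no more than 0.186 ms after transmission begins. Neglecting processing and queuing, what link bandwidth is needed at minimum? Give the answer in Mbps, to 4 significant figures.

L = 4096 bits.
Propagation delay = 18900 / 300000000 = 0.063 ms.
Transmission budget = 0.186 − 0.063 = 0.123 ms.
R ≥ L / t_tx = 4096 bits / 0.000123 s = 33.30 Mbps.

33.30 Mbps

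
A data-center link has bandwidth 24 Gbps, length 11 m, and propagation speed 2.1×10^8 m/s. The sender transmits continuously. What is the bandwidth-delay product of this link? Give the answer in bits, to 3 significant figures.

1260 bits

Propagation delay = 11 / 210000000 = 5.2381e-08 s.
BDP = R × t_prop = 24000000000 × 5.2381e-08 = 1257.14 bits.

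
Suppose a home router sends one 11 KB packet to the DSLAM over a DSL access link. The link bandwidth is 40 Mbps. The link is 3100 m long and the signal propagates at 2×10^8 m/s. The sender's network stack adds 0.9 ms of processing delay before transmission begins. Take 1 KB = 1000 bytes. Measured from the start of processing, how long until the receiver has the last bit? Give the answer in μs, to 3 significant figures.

L = 88000 bits.
Transmission delay = L/R = 88000 / 40000000 = 2200 μs.
Propagation delay = d/s = 3100 m / 200000000 m/s = 15.5 μs.
Plus processing delay 0.9 ms = 900 μs.
Total = 3120 μs.

3120 μs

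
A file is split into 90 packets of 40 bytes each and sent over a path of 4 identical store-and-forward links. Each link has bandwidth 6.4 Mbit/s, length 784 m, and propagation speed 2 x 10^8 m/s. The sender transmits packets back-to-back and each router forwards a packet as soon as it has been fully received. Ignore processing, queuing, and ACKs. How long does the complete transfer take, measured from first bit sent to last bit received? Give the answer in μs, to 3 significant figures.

Per-hop transmission t_tx = L/R = 320/6400000 = 50 μs.
Per-hop propagation t_prop = 784/200000000 = 3.92 μs.
Pipeline fill: first packet needs 4·t_tx to clear all hops; remaining 89 packets each add one t_tx.
Total = (4+90-1)·t_tx + 4·t_prop = 93·50 + 4·3.92 = 4670 μs.

4670 μs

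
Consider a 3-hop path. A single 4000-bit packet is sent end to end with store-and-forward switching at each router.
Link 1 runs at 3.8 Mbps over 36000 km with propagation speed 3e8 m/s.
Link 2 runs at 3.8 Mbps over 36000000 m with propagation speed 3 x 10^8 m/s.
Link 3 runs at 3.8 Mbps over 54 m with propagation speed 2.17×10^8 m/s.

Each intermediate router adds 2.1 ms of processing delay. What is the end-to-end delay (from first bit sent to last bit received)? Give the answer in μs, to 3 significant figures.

247000 μs

Transmission delay per hop = L/R = 4000/3800000 = 1052.63 μs; 3 hops → 3157.89 μs.
Propagation delays (d/s per hop): 120000, 120000, 0.248848 μs; sum = 240000 μs.
Processing at 2 router(s): 2 × 2.1 ms = 4200 μs.
End-to-end = 247000 μs.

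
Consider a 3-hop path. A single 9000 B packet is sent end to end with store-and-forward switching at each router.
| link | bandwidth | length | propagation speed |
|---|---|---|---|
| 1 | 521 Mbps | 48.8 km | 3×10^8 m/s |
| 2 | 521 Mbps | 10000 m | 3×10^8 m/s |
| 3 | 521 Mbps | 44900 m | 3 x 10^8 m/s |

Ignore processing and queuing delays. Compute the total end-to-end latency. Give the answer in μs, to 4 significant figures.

760.3 μs

L = 9000 × 8 = 72000 bits.
Transmission delay per hop = L/R = 72000/521000000 = 138.196 μs; 3 hops → 414.587 μs.
Propagation delays (d/s per hop): 162.667, 33.3333, 149.667 μs; sum = 345.667 μs.
End-to-end = 760.3 μs.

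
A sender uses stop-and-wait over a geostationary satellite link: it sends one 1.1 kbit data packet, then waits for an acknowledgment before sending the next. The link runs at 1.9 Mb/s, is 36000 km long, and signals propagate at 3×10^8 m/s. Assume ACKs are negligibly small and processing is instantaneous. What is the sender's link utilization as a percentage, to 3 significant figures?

0.241 %

t_tx = L/R = 1100/1900000 = 0.000578947 s.
t_prop = 36000000/300000000 = 0.12 s; RTT = 0.24 s.
Cycle = t_tx + RTT = 0.240579 s.
Utilization = t_tx / cycle = 0.000578947/0.240579 = 0.241 %.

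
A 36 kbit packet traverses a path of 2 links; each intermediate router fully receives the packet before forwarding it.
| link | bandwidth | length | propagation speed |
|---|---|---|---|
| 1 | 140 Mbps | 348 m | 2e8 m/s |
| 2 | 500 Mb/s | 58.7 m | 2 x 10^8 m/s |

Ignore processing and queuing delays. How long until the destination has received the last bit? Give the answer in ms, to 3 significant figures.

L = 36000 bits.
Transmission delays (L/R per hop): 0.257143, 0.072 ms; sum = 0.329143 ms.
Propagation delays (d/s per hop): 0.00174, 0.0002935 ms; sum = 0.0020335 ms.
End-to-end = 0.331 ms.

0.331 ms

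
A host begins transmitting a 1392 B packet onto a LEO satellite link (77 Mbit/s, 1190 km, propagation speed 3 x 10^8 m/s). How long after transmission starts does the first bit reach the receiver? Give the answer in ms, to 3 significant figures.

3.97 ms

First bit experiences only propagation delay: d/s = 1190000/300000000 = 3.97 ms.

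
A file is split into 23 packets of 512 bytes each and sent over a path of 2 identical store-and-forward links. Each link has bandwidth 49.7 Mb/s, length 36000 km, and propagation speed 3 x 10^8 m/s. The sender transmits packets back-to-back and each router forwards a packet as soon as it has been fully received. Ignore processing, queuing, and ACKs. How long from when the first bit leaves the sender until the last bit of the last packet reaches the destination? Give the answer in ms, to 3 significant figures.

Per-hop transmission t_tx = L/R = 4096/49700000 = 0.0824145 ms.
Per-hop propagation t_prop = 36000000/300000000 = 120 ms.
Pipeline fill: first packet needs 2·t_tx to clear all hops; remaining 22 packets each add one t_tx.
Total = (2+23-1)·t_tx + 2·t_prop = 24·0.0824145 + 2·120 = 242 ms.

242 ms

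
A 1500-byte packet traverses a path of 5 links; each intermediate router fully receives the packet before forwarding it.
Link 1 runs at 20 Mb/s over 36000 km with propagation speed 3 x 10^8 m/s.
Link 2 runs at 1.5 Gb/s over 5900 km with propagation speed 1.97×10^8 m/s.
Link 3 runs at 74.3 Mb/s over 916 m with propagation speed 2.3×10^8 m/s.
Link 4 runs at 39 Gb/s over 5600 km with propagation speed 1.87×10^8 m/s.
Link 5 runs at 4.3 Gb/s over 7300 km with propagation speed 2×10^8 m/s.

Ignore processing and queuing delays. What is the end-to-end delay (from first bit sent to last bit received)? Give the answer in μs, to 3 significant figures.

L = 1500 × 8 = 12000 bits.
Transmission delays (L/R per hop): 600, 8, 161.507, 0.307692, 2.7907 μs; sum = 772.606 μs.
Propagation delays (d/s per hop): 120000, 29949.2, 3.98261, 29946.5, 36500 μs; sum = 216400 μs.
End-to-end = 217000 μs.

217000 μs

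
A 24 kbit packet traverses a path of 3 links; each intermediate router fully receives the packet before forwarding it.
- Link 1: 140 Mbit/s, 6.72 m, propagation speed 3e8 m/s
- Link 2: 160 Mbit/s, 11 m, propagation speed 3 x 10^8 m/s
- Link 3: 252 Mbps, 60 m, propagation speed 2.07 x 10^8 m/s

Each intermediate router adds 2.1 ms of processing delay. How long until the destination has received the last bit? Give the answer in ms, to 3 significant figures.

4.62 ms

L = 24000 bits.
Transmission delays (L/R per hop): 0.171429, 0.15, 0.0952381 ms; sum = 0.416667 ms.
Propagation delays (d/s per hop): 2.24e-05, 3.66667e-05, 0.000289855 ms; sum = 0.000348922 ms.
Processing at 2 router(s): 2 × 2.1 ms = 4.2 ms.
End-to-end = 4.62 ms.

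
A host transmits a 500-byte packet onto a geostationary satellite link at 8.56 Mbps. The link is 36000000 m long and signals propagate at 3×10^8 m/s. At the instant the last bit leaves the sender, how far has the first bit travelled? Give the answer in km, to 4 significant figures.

t_tx = L/R = 4000/8560000 = 0.00046729 s.
Distance = s × t_tx = 300000000 × 0.00046729 = 140.2 km.

140.2 km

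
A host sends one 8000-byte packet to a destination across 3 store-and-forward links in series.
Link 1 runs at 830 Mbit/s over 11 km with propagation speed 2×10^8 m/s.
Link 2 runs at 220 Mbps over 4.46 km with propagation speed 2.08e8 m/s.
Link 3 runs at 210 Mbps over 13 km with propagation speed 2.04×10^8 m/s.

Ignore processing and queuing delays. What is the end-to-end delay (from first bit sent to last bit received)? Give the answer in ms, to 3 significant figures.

0.813 ms

L = 8000 × 8 = 64000 bits.
Transmission delays (L/R per hop): 0.0771084, 0.290909, 0.304762 ms; sum = 0.672779 ms.
Propagation delays (d/s per hop): 0.055, 0.0214423, 0.0637255 ms; sum = 0.140168 ms.
End-to-end = 0.813 ms.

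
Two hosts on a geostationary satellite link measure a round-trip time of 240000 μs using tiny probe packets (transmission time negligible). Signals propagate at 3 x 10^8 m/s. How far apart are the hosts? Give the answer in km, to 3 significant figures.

One-way propagation = RTT/2 = 120000 μs.
d = s × t = 300000000 × 0.12 = 36000 km.

36000 km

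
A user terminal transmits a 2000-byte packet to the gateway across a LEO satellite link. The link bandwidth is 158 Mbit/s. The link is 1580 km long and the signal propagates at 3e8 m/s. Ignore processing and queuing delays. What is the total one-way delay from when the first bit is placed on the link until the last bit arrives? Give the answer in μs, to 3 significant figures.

5370 μs

L = 2000 × 8 = 16000 bits.
Transmission delay = L/R = 16000 / 158000000 = 101.266 μs.
Propagation delay = d/s = 1580000 m / 300000000 m/s = 5266.67 μs.
Total = 5370 μs.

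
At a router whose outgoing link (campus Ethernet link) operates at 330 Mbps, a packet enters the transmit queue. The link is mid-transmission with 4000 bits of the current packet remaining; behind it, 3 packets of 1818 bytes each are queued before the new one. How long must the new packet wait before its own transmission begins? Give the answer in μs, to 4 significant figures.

Each queued packet: L/R = 14544/330000000 = 44.0727 μs.
3 queued → 132.218 μs.
Plus remaining 4000 bits of current packet: 12.1212 μs.
Queuing delay = 144.3 μs.

144.3 μs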